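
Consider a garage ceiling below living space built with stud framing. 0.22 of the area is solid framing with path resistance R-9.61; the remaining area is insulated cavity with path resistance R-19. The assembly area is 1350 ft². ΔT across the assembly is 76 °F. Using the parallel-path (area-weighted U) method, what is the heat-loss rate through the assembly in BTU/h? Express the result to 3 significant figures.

6560 BTU/h

U_eff = 0.78/19 + 0.22/9.61 = 0.04105 + 0.02289 = 0.06395
R_eff = 1/U_eff = 15.64 ft²·°F·h/BTU
Q = 1350 × 76 / 15.64 = 6561 BTU/h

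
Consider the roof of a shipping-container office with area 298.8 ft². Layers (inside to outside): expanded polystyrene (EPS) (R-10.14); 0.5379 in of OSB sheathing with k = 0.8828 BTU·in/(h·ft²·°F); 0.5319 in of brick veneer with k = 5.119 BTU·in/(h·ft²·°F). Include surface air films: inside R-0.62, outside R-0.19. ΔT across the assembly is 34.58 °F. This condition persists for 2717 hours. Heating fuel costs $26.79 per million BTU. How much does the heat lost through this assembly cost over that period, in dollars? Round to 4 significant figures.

0.5379/0.8828 = 0.60931
0.5319/5.119 = 0.10391
R_total = 0.62 + 10.14 + 0.60931 + 0.10391 + 0.19 = 11.663 ft²·°F·h/BTU
Q = 298.8 × 34.58 / 11.663 = 885.91 BTU/h
E = 885.91 × 2717 = 2407000 BTU
Cost = 2407000/10⁶ × 26.79 = $64.484

64.48 dollars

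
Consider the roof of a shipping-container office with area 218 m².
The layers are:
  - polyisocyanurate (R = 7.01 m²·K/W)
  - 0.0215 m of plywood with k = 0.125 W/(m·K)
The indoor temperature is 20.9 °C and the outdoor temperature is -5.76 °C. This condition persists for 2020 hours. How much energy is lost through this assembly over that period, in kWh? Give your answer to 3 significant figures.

0.0215/0.125 = 0.172
R_total = 7.01 + 0.172 = 7.182 m²·K/W
Q = 218 × (20.9 − (-5.76)) / 7.182 = 809.2 W
E = 809.2 W × 2020 h / 1000 = 1635 kWh

1630 kWh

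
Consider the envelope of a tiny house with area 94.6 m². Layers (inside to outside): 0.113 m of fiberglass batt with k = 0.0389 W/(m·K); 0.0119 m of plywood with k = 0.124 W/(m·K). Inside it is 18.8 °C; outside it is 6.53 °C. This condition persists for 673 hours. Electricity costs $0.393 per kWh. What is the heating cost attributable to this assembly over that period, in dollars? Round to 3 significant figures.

0.113/0.0389 = 2.905
0.0119/0.124 = 0.09597
R_total = 2.905 + 0.09597 = 3.001 m²·K/W
Q = 94.6 × (18.8 − 6.53) / 3.001 = 386.8 W
E = 386.8 W × 673 h / 1000 = 260.3 kWh
Cost = 260.3 × 0.393 = $102.3

102 dollars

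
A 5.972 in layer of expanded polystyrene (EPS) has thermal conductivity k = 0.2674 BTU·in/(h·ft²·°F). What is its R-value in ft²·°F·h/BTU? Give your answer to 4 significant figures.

R = L/k = 5.972/0.2674 = 22.334 ft²·°F·h/BTU

22.33 ft²·°F·h/BTU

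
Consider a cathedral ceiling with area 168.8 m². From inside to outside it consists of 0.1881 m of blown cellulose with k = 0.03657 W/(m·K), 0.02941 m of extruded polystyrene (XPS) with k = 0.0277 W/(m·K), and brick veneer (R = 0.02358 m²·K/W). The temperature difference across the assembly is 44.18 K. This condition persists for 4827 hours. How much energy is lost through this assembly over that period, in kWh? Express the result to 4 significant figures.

5779 kWh

0.1881/0.03657 = 5.1436
0.02941/0.0277 = 1.0617
R_total = 5.1436 + 1.0617 + 0.02358 = 6.2289 m²·K/W
Q = 168.8 × 44.18 / 6.2289 = 1197.3 W
E = 1197.3 W × 4827 h / 1000 = 5779.2 kWh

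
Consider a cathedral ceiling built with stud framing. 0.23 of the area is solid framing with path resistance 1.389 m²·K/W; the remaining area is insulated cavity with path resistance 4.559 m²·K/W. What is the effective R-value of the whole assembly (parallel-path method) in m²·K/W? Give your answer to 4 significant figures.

U_eff = 0.77/4.559 + 0.23/1.389 = 0.1689 + 0.16559 = 0.33448
R_eff = 1/U_eff = 2.9897 m²·K/W

2.990 m²·K/W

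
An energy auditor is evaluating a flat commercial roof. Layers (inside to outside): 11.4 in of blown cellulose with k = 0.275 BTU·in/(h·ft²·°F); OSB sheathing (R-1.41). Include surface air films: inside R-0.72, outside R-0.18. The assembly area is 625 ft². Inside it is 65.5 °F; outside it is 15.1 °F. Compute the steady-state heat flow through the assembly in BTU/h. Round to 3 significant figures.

11.4/0.275 = 41.45
R_total = 0.72 + 41.45 + 1.41 + 0.18 = 43.76 ft²·°F·h/BTU
Q = A·ΔT/R = 625 × (65.5 − 15.1) / 43.76 = 719.8 BTU/h

720 BTU/h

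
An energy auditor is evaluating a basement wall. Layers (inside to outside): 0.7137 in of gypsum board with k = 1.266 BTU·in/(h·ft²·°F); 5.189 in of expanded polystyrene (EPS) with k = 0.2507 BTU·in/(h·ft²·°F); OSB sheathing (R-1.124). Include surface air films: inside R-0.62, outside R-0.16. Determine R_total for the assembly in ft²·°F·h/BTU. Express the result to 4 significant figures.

23.17 ft²·°F·h/BTU

0.7137/1.266 = 0.56374
5.189/0.2507 = 20.698
R_total = 0.62 + 0.56374 + 20.698 + 1.124 + 0.16 = 23.166 ft²·°F·h/BTU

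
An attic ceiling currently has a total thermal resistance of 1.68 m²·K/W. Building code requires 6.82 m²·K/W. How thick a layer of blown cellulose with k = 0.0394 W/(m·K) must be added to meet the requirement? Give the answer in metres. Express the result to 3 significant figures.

0.203 m

ΔR = 6.82 − 1.68 = 5.14 m²·K/W
L = ΔR × k = 5.14 × 0.0394 = 0.2025 m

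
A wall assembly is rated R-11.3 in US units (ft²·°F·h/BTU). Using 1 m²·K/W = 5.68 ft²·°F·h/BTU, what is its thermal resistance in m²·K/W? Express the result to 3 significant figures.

1.99 m²·K/W

R_SI = 11.3/5.68 = 1.989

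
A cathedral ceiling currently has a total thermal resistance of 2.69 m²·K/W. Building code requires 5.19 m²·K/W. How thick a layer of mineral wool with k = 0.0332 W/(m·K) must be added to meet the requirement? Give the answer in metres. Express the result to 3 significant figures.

0.0830 m

ΔR = 5.19 − 2.69 = 2.5 m²·K/W
L = ΔR × k = 2.5 × 0.0332 = 0.083 m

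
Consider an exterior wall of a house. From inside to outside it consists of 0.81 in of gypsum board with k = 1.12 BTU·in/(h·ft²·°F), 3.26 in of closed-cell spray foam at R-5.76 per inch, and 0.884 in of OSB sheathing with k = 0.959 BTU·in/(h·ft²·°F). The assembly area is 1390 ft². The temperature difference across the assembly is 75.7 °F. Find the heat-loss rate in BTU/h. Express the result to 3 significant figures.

0.81/1.12 = 0.7232
3.26 × 5.76 = 18.78
0.884/0.959 = 0.9218
R_total = 0.7232 + 18.78 + 0.9218 = 20.42 ft²·°F·h/BTU
Q = A·ΔT/R = 1390 × 75.7 / 20.42 = 5152 BTU/h

5150 BTU/h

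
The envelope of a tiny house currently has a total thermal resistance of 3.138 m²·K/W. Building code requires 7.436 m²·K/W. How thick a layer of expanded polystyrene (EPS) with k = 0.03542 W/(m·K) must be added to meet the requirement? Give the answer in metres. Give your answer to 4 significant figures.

ΔR = 7.436 − 3.138 = 4.298 m²·K/W
L = ΔR × k = 4.298 × 0.03542 = 0.15224 m

0.1522 m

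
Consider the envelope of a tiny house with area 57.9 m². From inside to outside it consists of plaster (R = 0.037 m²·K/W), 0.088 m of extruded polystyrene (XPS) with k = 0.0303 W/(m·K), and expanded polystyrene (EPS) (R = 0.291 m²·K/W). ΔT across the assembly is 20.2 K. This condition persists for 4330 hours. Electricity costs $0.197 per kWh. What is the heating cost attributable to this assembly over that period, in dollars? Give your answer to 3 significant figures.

309 dollars

0.088/0.0303 = 2.904
R_total = 0.037 + 2.904 + 0.291 = 3.232 m²·K/W
Q = 57.9 × 20.2 / 3.232 = 361.8 W
E = 361.8 W × 4330 h / 1000 = 1567 kWh
Cost = 1567 × 0.197 = $308.7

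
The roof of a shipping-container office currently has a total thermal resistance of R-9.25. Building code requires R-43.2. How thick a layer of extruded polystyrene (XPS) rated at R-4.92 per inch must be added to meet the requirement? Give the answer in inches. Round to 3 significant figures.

ΔR = 43.2 − 9.25 = 33.95 ft²·°F·h/BTU
L = ΔR / (R/in) = 33.95/4.92 = 6.9 in

6.90 in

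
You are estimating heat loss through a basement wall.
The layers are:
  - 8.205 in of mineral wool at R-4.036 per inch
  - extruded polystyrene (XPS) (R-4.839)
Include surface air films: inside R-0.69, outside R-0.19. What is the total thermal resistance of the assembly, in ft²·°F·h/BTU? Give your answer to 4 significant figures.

38.83 ft²·°F·h/BTU

8.205 × 4.036 = 33.115
R_total = 0.69 + 33.115 + 4.839 + 0.19 = 38.834 ft²·°F·h/BTU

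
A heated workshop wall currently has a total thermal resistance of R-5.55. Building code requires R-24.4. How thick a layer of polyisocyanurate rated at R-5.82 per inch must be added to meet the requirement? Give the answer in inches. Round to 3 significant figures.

ΔR = 24.4 − 5.55 = 18.85 ft²·°F·h/BTU
L = ΔR / (R/in) = 18.85/5.82 = 3.239 in

3.24 in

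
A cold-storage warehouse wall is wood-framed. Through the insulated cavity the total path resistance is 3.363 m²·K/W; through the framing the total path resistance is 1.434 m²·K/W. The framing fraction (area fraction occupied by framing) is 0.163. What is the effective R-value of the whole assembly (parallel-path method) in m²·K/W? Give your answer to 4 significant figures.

2.758 m²·K/W

U_eff = 0.837/3.363 + 0.163/1.434 = 0.24888 + 0.11367 = 0.36255
R_eff = 1/U_eff = 2.7582 m²·K/W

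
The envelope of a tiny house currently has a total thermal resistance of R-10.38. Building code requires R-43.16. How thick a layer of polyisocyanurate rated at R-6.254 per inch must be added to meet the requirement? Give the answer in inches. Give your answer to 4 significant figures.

ΔR = 43.16 − 10.38 = 32.78 ft²·°F·h/BTU
L = ΔR / (R/in) = 32.78/6.254 = 5.2414 in

5.241 in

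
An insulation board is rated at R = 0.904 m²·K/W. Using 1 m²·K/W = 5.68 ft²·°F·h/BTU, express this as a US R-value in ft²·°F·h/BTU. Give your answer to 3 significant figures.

5.13 ft²·°F·h/BTU

R_US = 0.904 × 5.68 = 5.135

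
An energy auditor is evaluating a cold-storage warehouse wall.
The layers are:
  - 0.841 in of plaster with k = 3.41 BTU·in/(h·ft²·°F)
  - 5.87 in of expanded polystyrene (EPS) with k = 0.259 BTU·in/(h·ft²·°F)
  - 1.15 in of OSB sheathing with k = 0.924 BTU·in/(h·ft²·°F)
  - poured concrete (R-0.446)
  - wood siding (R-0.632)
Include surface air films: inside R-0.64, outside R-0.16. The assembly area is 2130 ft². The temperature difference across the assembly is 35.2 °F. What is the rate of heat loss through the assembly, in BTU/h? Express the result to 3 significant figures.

2880 BTU/h

0.841/3.41 = 0.2466
5.87/0.259 = 22.66
1.15/0.924 = 1.245
R_total = 0.64 + 0.2466 + 22.66 + 1.245 + 0.446 + 0.632 + 0.16 = 26.03 ft²·°F·h/BTU
Q = A·ΔT/R = 2130 × 35.2 / 26.03 = 2880 BTU/h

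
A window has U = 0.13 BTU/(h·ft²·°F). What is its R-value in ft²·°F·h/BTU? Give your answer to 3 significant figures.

7.69 ft²·°F·h/BTU

R = 1/U = 1/0.13 = 7.692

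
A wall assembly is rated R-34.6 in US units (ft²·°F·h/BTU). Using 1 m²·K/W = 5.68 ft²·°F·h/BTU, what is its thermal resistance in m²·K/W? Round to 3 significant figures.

6.09 m²·K/W

R_SI = 34.6/5.68 = 6.092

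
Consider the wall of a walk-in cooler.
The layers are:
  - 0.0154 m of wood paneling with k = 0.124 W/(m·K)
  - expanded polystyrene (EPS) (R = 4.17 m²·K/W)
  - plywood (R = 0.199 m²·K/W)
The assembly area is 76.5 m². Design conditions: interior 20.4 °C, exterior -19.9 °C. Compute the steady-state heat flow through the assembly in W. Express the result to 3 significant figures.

686 W

0.0154/0.124 = 0.1242
R_total = 0.1242 + 4.17 + 0.199 = 4.493 m²·K/W
Q = A·ΔT/R = 76.5 × (20.4 − (-19.9)) / 4.493 = 686.1 W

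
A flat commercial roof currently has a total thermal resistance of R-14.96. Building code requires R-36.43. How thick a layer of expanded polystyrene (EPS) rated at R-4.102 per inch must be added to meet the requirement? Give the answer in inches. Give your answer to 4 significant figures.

ΔR = 36.43 − 14.96 = 21.47 ft²·°F·h/BTU
L = ΔR / (R/in) = 21.47/4.102 = 5.234 in

5.234 in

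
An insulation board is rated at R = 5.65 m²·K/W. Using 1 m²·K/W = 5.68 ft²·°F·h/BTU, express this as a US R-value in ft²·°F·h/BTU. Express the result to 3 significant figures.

32.1 ft²·°F·h/BTU

R_US = 5.65 × 5.68 = 32.09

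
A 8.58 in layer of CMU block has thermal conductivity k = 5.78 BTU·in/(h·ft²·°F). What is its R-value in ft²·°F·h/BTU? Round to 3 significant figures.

R = L/k = 8.58/5.78 = 1.484 ft²·°F·h/BTU

1.48 ft²·°F·h/BTU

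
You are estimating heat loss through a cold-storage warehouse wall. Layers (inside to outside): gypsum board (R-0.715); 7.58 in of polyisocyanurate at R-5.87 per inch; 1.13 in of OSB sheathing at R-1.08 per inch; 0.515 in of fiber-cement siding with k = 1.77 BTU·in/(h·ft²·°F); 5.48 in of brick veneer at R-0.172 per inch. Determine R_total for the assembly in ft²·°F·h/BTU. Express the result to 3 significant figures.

7.58 × 5.87 = 44.49
1.13 × 1.08 = 1.22
0.515/1.77 = 0.291
5.48 × 0.172 = 0.9426
R_total = 0.715 + 44.49 + 1.22 + 0.291 + 0.9426 = 47.66 ft²·°F·h/BTU

47.7 ft²·°F·h/BTU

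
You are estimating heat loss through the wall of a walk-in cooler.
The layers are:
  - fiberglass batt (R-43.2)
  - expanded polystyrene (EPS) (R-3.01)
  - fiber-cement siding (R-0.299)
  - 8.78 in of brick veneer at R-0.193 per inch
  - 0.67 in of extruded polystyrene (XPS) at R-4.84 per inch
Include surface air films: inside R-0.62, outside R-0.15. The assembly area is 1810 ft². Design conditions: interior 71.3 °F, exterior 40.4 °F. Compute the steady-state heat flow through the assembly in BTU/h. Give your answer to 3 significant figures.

8.78 × 0.193 = 1.695
0.67 × 4.84 = 3.243
R_total = 0.62 + 43.2 + 3.01 + 0.299 + 1.695 + 3.243 + 0.15 = 52.22 ft²·°F·h/BTU
Q = A·ΔT/R = 1810 × (71.3 − 40.4) / 52.22 = 1071 BTU/h

1070 BTU/h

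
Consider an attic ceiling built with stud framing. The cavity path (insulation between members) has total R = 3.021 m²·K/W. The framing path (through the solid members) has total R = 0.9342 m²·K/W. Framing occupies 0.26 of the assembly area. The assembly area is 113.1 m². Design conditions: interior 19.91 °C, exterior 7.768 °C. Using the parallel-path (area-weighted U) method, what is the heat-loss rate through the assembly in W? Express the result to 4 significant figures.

718.6 W

U_eff = 0.74/3.021 + 0.26/0.9342 = 0.24495 + 0.27831 = 0.52326
R_eff = 1/U_eff = 1.9111 m²·K/W
Q = 113.1 × (19.91 − 7.768) / 1.9111 = 718.58 W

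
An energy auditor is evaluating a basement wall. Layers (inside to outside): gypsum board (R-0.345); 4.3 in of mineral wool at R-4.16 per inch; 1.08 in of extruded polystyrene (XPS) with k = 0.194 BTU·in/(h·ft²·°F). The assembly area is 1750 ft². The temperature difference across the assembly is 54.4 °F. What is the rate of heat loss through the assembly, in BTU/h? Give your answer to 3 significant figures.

4.3 × 4.16 = 17.89
1.08/0.194 = 5.567
R_total = 0.345 + 17.89 + 5.567 = 23.8 ft²·°F·h/BTU
Q = A·ΔT/R = 1750 × 54.4 / 23.8 = 4000 BTU/h

4000 BTU/h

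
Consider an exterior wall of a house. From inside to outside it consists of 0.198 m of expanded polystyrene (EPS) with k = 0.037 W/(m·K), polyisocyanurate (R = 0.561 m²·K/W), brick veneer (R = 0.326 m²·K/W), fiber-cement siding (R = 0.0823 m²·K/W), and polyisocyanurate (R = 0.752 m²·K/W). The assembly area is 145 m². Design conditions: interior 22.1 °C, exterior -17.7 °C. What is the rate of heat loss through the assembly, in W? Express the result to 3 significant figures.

816 W

0.198/0.037 = 5.351
R_total = 5.351 + 0.561 + 0.326 + 0.0823 + 0.752 = 7.073 m²·K/W
Q = A·ΔT/R = 145 × (22.1 − (-17.7)) / 7.073 = 816 W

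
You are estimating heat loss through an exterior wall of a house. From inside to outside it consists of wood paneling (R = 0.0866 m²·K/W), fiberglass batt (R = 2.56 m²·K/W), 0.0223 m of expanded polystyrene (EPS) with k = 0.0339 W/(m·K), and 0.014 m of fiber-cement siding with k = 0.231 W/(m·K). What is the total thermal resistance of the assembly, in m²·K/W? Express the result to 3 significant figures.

3.37 m²·K/W

0.0223/0.0339 = 0.6578
0.014/0.231 = 0.06061
R_total = 0.0866 + 2.56 + 0.6578 + 0.06061 = 3.365 m²·K/W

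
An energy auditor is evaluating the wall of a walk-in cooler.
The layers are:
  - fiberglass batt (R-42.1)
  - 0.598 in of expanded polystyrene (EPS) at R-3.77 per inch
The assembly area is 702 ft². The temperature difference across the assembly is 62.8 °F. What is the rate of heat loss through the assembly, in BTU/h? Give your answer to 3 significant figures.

0.598 × 3.77 = 2.254
R_total = 42.1 + 2.254 = 44.35 ft²·°F·h/BTU
Q = A·ΔT/R = 702 × 62.8 / 44.35 = 993.9 BTU/h

994 BTU/h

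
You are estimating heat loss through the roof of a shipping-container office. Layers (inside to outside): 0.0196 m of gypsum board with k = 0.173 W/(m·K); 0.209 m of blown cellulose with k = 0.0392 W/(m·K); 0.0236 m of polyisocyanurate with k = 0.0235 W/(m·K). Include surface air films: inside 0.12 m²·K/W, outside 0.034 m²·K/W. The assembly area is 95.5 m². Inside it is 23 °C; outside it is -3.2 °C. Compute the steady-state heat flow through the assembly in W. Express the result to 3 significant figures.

0.0196/0.173 = 0.1133
0.209/0.0392 = 5.332
0.0236/0.0235 = 1.004
R_total = 0.12 + 0.1133 + 5.332 + 1.004 + 0.034 = 6.603 m²·K/W
Q = A·ΔT/R = 95.5 × (23 − (-3.2)) / 6.603 = 378.9 W

379 W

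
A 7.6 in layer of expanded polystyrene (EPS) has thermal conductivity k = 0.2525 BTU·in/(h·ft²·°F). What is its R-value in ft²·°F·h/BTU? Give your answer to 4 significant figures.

30.10 ft²·°F·h/BTU

R = L/k = 7.6/0.2525 = 30.099 ft²·°F·h/BTU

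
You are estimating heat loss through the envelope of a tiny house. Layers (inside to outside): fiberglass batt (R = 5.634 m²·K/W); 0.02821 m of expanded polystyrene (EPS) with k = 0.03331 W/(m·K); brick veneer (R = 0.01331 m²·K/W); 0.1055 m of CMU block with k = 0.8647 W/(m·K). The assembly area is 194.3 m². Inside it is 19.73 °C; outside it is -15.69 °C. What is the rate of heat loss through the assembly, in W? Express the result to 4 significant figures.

1040 W

0.02821/0.03331 = 0.84689
0.1055/0.8647 = 0.12201
R_total = 5.634 + 0.84689 + 0.01331 + 0.12201 = 6.6162 m²·K/W
Q = A·ΔT/R = 194.3 × (19.73 − (-15.69)) / 6.6162 = 1040.2 W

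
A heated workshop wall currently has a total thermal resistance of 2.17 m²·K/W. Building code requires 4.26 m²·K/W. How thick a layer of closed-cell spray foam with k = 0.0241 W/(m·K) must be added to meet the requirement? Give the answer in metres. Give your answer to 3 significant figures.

ΔR = 4.26 − 2.17 = 2.09 m²·K/W
L = ΔR × k = 2.09 × 0.0241 = 0.05037 m

0.0504 m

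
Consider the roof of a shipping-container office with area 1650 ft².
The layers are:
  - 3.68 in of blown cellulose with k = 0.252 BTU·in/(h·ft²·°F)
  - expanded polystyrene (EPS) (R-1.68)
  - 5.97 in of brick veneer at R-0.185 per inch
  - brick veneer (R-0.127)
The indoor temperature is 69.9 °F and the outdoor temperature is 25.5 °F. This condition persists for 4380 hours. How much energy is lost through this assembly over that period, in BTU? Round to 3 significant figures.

3.68/0.252 = 14.6
5.97 × 0.185 = 1.104
R_total = 14.6 + 1.68 + 1.104 + 0.127 = 17.51 ft²·°F·h/BTU
Q = 1650 × (69.9 − 25.5) / 17.51 = 4183 BTU/h
E = 4183 × 4380 = 18320000 BTU

18300000 BTU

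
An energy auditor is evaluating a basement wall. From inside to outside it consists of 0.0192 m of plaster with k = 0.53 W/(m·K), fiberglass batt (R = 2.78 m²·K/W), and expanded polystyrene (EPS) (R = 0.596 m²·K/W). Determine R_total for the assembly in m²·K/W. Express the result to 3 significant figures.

0.0192/0.53 = 0.03623
R_total = 0.03623 + 2.78 + 0.596 = 3.412 m²·K/W

3.41 m²·K/W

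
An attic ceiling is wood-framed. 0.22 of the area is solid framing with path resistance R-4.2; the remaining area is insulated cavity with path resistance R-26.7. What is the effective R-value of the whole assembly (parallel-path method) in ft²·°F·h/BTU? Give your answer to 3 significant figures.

U_eff = 0.78/26.7 + 0.22/4.2 = 0.02921 + 0.05238 = 0.08159
R_eff = 1/U_eff = 12.26 ft²·°F·h/BTU

12.3 ft²·°F·h/BTU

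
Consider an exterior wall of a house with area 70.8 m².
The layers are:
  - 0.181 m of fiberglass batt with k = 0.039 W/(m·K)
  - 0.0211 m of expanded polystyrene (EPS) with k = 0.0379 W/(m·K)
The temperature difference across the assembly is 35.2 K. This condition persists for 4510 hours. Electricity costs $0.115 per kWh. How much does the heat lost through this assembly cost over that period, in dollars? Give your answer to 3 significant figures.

0.181/0.039 = 4.641
0.0211/0.0379 = 0.5567
R_total = 4.641 + 0.5567 = 5.198 m²·K/W
Q = 70.8 × 35.2 / 5.198 = 479.5 W
E = 479.5 W × 4510 h / 1000 = 2162 kWh
Cost = 2162 × 0.115 = $248.7

249 dollars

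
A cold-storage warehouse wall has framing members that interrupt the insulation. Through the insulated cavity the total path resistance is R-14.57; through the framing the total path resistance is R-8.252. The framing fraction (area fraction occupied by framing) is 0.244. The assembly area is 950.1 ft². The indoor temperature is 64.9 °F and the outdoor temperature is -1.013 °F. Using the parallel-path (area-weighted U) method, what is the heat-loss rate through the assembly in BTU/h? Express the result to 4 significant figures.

U_eff = 0.756/14.57 + 0.244/8.252 = 0.051887 + 0.029569 = 0.081456
R_eff = 1/U_eff = 12.277 ft²·°F·h/BTU
Q = 950.1 × (64.9 − (-1.013)) / 12.277 = 5101.1 BTU/h

5101 BTU/h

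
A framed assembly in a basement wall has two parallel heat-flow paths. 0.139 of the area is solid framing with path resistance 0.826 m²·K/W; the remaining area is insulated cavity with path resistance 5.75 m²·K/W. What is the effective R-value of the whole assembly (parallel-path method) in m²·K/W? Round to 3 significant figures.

3.14 m²·K/W

U_eff = 0.861/5.75 + 0.139/0.826 = 0.1497 + 0.1683 = 0.318
R_eff = 1/U_eff = 3.144 m²·K/W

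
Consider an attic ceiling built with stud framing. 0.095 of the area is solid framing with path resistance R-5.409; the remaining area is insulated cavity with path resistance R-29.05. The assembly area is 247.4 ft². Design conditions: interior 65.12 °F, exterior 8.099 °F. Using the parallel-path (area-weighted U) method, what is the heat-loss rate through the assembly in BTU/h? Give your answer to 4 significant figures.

687.2 BTU/h

U_eff = 0.905/29.05 + 0.095/5.409 = 0.031153 + 0.017563 = 0.048717
R_eff = 1/U_eff = 20.527 ft²·°F·h/BTU
Q = 247.4 × (65.12 − 8.099) / 20.527 = 687.24 BTU/h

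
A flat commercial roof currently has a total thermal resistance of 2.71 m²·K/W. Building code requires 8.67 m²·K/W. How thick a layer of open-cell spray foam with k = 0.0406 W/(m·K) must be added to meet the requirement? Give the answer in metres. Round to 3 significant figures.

ΔR = 8.67 − 2.71 = 5.96 m²·K/W
L = ΔR × k = 5.96 × 0.0406 = 0.242 m

0.242 m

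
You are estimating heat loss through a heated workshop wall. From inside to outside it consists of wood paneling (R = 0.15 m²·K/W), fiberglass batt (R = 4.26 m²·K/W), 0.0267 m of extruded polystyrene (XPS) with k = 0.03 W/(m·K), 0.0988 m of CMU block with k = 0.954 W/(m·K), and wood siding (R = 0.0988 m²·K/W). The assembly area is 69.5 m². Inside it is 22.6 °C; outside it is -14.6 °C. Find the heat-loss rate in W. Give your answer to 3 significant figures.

470 W

0.0267/0.03 = 0.89
0.0988/0.954 = 0.1036
R_total = 0.15 + 4.26 + 0.89 + 0.1036 + 0.0988 = 5.502 m²·K/W
Q = A·ΔT/R = 69.5 × (22.6 − (-14.6)) / 5.502 = 469.9 W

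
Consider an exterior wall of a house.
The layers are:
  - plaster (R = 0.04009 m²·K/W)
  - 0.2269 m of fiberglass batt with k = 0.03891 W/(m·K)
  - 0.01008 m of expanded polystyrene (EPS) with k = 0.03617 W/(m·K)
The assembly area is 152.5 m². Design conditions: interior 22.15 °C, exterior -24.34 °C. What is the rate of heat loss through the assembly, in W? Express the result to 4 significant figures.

1153 W

0.2269/0.03891 = 5.8314
0.01008/0.03617 = 0.27868
R_total = 0.04009 + 5.8314 + 0.27868 = 6.1502 m²·K/W
Q = A·ΔT/R = 152.5 × (22.15 − (-24.34)) / 6.1502 = 1152.8 W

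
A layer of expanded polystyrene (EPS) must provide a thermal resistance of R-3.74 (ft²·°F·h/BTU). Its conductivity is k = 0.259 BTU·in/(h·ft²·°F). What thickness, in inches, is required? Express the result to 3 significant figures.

L = R × k = 3.74 × 0.259 = 0.9687 in

0.969 in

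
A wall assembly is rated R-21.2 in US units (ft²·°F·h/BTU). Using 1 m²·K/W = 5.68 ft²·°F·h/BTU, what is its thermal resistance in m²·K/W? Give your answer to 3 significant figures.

3.73 m²·K/W

R_SI = 21.2/5.68 = 3.732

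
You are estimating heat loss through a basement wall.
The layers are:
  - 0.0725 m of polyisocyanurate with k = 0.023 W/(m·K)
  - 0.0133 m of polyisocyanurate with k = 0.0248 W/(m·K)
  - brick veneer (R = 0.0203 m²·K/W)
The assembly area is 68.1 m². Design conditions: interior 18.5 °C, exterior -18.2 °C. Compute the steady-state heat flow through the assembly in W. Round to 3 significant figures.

674 W

0.0725/0.023 = 3.152
0.0133/0.0248 = 0.5363
R_total = 3.152 + 0.5363 + 0.0203 = 3.709 m²·K/W
Q = A·ΔT/R = 68.1 × (18.5 − (-18.2)) / 3.709 = 673.9 W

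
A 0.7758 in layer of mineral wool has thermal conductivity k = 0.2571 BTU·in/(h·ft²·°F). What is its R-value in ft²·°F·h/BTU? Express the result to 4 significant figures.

R = L/k = 0.7758/0.2571 = 3.0175 ft²·°F·h/BTU

3.018 ft²·°F·h/BTU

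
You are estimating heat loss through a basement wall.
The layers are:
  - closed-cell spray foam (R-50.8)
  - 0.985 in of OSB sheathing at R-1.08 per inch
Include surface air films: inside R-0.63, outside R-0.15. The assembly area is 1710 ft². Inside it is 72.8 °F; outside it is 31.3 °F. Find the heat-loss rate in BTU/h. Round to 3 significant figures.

0.985 × 1.08 = 1.064
R_total = 0.63 + 50.8 + 1.064 + 0.15 = 52.64 ft²·°F·h/BTU
Q = A·ΔT/R = 1710 × (72.8 − 31.3) / 52.64 = 1348 BTU/h

1350 BTU/h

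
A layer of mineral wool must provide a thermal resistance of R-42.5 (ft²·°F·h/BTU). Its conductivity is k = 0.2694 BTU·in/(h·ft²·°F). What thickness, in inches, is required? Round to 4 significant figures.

11.45 in

L = R × k = 42.5 × 0.2694 = 11.449 in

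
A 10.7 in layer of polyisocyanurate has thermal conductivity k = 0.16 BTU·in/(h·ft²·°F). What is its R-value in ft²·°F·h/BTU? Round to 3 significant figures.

R = L/k = 10.7/0.16 = 66.88 ft²·°F·h/BTU

66.9 ft²·°F·h/BTU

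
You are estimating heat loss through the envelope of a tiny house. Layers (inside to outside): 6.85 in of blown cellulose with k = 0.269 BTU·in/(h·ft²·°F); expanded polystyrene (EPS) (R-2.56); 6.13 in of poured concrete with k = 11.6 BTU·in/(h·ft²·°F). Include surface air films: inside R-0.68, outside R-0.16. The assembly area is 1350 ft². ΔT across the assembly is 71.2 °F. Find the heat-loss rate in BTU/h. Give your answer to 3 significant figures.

6.85/0.269 = 25.46
6.13/11.6 = 0.5284
R_total = 0.68 + 25.46 + 2.56 + 0.5284 + 0.16 = 29.39 ft²·°F·h/BTU
Q = A·ΔT/R = 1350 × 71.2 / 29.39 = 3270 BTU/h

3270 BTU/h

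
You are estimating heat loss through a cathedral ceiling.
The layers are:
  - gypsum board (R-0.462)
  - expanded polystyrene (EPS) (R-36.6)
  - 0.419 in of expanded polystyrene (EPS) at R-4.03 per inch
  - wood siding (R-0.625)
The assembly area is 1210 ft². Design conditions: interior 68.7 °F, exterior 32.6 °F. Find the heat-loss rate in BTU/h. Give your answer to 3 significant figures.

1110 BTU/h

0.419 × 4.03 = 1.689
R_total = 0.462 + 36.6 + 1.689 + 0.625 = 39.38 ft²·°F·h/BTU
Q = A·ΔT/R = 1210 × (68.7 − 32.6) / 39.38 = 1109 BTU/h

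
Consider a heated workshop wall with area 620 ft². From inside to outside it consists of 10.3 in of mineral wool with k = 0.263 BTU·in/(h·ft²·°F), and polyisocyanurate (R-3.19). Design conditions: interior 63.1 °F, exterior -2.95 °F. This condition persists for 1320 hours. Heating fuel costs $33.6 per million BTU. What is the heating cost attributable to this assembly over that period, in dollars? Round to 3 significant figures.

10.3/0.263 = 39.16
R_total = 39.16 + 3.19 = 42.35 ft²·°F·h/BTU
Q = 620 × (63.1 − (-2.95)) / 42.35 = 966.9 BTU/h
E = 966.9 × 1320 = 1276000 BTU
Cost = 1276000/10⁶ × 33.6 = $42.88

42.9 dollars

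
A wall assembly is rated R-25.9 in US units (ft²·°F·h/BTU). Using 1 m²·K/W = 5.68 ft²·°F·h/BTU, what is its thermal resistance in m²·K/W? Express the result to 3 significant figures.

R_SI = 25.9/5.68 = 4.56

4.56 m²·K/W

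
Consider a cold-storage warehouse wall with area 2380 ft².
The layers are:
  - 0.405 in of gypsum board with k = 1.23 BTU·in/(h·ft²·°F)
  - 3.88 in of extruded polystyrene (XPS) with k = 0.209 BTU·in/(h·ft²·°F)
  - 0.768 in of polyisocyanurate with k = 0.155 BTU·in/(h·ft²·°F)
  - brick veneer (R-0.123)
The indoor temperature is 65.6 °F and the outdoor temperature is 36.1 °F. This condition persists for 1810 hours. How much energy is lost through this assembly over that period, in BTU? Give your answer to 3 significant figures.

0.405/1.23 = 0.3293
3.88/0.209 = 18.56
0.768/0.155 = 4.955
R_total = 0.3293 + 18.56 + 4.955 + 0.123 = 23.97 ft²·°F·h/BTU
Q = 2380 × (65.6 − 36.1) / 23.97 = 2929 BTU/h
E = 2929 × 1810 = 5301000 BTU

5300000 BTU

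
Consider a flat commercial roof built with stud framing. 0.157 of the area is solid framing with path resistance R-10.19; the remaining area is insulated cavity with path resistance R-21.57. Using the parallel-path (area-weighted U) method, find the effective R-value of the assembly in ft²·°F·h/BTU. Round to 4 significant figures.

18.35 ft²·°F·h/BTU

U_eff = 0.843/21.57 + 0.157/10.19 = 0.039082 + 0.015407 = 0.054489
R_eff = 1/U_eff = 18.352 ft²·°F·h/BTU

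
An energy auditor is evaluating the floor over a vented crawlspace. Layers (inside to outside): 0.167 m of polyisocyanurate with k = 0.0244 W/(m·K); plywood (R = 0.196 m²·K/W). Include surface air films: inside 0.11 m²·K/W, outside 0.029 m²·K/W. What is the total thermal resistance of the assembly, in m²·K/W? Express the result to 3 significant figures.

0.167/0.0244 = 6.844
R_total = 0.11 + 6.844 + 0.196 + 0.029 = 7.179 m²·K/W

7.18 m²·K/W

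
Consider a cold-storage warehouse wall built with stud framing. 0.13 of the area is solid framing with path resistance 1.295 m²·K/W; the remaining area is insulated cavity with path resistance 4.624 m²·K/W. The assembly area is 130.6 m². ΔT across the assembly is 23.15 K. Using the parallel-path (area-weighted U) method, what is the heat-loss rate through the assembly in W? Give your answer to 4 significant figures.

U_eff = 0.87/4.624 + 0.13/1.295 = 0.18815 + 0.10039 = 0.28853
R_eff = 1/U_eff = 3.4658 m²·K/W
Q = 130.6 × 23.15 / 3.4658 = 872.35 W

872.4 W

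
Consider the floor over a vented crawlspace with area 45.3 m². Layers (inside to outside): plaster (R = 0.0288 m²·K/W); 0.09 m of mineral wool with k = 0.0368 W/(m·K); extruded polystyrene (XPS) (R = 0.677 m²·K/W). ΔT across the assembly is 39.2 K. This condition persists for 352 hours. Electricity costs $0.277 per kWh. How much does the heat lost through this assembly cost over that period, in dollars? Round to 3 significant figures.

54.9 dollars

0.09/0.0368 = 2.446
R_total = 0.0288 + 2.446 + 0.677 = 3.151 m²·K/W
Q = 45.3 × 39.2 / 3.151 = 563.5 W
E = 563.5 W × 352 h / 1000 = 198.3 kWh
Cost = 198.3 × 0.277 = $54.94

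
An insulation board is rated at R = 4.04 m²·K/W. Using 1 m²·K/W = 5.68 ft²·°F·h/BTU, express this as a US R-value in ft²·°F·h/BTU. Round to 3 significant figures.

R_US = 4.04 × 5.68 = 22.95

22.9 ft²·°F·h/BTU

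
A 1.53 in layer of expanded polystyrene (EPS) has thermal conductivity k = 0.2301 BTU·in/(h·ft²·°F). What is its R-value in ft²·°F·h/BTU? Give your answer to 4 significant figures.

6.649 ft²·°F·h/BTU

R = L/k = 1.53/0.2301 = 6.6493 ft²·°F·h/BTU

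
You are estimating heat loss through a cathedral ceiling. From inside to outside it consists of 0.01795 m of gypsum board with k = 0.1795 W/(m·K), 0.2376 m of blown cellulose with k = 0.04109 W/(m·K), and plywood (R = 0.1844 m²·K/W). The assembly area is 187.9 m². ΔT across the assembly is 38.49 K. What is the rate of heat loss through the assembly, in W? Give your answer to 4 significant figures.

1192 W

0.01795/0.1795 = 0.1
0.2376/0.04109 = 5.7824
R_total = 0.1 + 5.7824 + 0.1844 = 6.0668 m²·K/W
Q = A·ΔT/R = 187.9 × 38.49 / 6.0668 = 1192.1 W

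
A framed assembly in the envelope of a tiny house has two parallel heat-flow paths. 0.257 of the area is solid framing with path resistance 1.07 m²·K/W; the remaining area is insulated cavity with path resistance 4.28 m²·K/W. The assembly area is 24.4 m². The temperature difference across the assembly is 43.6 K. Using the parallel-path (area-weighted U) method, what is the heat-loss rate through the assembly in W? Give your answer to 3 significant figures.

U_eff = 0.743/4.28 + 0.257/1.07 = 0.1736 + 0.2402 = 0.4138
R_eff = 1/U_eff = 2.417 m²·K/W
Q = 24.4 × 43.6 / 2.417 = 440.2 W

440 W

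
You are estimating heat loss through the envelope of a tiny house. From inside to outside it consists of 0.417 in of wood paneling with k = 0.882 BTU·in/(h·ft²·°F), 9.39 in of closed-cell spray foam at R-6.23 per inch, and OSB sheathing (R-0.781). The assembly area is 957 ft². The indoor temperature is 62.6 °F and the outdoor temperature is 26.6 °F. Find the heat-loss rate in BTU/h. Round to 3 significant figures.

0.417/0.882 = 0.4728
9.39 × 6.23 = 58.5
R_total = 0.4728 + 58.5 + 0.781 = 59.75 ft²·°F·h/BTU
Q = A·ΔT/R = 957 × (62.6 − 26.6) / 59.75 = 576.6 BTU/h

577 BTU/h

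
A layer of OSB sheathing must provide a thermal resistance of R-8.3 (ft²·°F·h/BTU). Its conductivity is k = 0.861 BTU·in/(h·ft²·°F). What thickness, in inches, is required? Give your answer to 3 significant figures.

7.15 in

L = R × k = 8.3 × 0.861 = 7.146 in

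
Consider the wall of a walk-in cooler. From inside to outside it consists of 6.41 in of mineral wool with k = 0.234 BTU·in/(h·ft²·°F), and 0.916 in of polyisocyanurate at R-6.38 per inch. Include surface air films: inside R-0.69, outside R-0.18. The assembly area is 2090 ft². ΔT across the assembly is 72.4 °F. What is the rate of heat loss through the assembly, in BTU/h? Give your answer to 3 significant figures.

6.41/0.234 = 27.39
0.916 × 6.38 = 5.844
R_total = 0.69 + 27.39 + 5.844 + 0.18 = 34.11 ft²·°F·h/BTU
Q = A·ΔT/R = 2090 × 72.4 / 34.11 = 4436 BTU/h

4440 BTU/h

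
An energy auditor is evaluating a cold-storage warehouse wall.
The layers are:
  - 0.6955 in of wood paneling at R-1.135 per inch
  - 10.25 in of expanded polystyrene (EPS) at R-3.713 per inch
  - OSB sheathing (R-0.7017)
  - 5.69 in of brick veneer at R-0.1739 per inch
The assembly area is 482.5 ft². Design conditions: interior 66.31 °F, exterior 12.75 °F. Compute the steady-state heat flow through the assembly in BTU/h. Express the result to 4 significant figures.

0.6955 × 1.135 = 0.78939
10.25 × 3.713 = 38.058
5.69 × 0.1739 = 0.98949
R_total = 0.78939 + 38.058 + 0.7017 + 0.98949 = 40.539 ft²·°F·h/BTU
Q = A·ΔT/R = 482.5 × (66.31 − 12.75) / 40.539 = 637.48 BTU/h

637.5 BTU/h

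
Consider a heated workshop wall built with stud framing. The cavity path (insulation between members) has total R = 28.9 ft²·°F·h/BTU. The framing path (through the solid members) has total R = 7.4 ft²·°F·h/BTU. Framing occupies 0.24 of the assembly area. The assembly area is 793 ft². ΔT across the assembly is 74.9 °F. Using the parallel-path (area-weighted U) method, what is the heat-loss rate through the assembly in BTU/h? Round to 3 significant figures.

3490 BTU/h

U_eff = 0.76/28.9 + 0.24/7.4 = 0.0263 + 0.03243 = 0.05873
R_eff = 1/U_eff = 17.03 ft²·°F·h/BTU
Q = 793 × 74.9 / 17.03 = 3488 BTU/h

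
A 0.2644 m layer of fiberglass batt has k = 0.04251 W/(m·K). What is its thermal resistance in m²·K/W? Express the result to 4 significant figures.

6.220 m²·K/W

R = L/k = 0.2644/0.04251 = 6.2197 m²·K/W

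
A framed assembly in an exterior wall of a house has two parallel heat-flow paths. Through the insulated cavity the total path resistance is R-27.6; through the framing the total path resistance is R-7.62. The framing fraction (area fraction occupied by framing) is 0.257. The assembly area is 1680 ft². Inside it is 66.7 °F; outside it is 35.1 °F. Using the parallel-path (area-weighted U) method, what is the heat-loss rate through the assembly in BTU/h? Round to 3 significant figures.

3220 BTU/h

U_eff = 0.743/27.6 + 0.257/7.62 = 0.02692 + 0.03373 = 0.06065
R_eff = 1/U_eff = 16.49 ft²·°F·h/BTU
Q = 1680 × (66.7 − 35.1) / 16.49 = 3220 BTU/h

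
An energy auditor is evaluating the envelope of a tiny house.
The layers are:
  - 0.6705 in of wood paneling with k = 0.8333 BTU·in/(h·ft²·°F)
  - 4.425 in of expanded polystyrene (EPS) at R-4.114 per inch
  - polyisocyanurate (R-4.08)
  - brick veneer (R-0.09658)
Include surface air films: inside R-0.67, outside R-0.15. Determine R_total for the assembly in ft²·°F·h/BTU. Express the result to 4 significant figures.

24.01 ft²·°F·h/BTU

0.6705/0.8333 = 0.80463
4.425 × 4.114 = 18.204
R_total = 0.67 + 0.80463 + 18.204 + 4.08 + 0.09658 + 0.15 = 24.006 ft²·°F·h/BTU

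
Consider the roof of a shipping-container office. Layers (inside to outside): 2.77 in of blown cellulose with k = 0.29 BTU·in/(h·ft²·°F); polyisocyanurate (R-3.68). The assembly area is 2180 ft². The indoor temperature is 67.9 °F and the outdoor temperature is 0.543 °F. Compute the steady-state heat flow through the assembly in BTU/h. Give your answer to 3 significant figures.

2.77/0.29 = 9.552
R_total = 9.552 + 3.68 = 13.23 ft²·°F·h/BTU
Q = A·ΔT/R = 2180 × (67.9 − 0.543) / 13.23 = 11100 BTU/h

11100 BTU/h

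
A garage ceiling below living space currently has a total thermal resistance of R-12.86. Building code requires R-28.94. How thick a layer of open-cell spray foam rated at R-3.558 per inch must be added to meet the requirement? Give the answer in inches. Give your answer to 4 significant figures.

4.519 in

ΔR = 28.94 − 12.86 = 16.08 ft²·°F·h/BTU
L = ΔR / (R/in) = 16.08/3.558 = 4.5194 in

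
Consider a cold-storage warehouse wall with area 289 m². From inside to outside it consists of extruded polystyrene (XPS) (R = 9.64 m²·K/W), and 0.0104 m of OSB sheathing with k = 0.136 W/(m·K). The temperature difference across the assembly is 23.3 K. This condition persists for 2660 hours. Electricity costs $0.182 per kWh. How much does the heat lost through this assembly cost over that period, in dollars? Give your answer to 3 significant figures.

336 dollars

0.0104/0.136 = 0.07647
R_total = 9.64 + 0.07647 = 9.716 m²·K/W
Q = 289 × 23.3 / 9.716 = 693 W
E = 693 W × 2660 h / 1000 = 1843 kWh
Cost = 1843 × 0.182 = $335.5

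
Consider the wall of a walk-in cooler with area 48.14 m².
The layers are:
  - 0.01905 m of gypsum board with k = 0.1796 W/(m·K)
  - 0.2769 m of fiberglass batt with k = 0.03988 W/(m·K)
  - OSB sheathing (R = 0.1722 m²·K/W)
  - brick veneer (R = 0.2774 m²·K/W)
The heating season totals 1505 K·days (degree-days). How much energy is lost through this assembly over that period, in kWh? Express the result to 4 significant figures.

231.9 kWh

0.01905/0.1796 = 0.10607
0.2769/0.03988 = 6.9433
R_total = 0.10607 + 6.9433 + 0.1722 + 0.2774 = 7.499 m²·K/W
E = A × HDD × 24 / R / 1000 = 48.14 × 1505 × 24 / 7.499 / 1000 = 231.87 kWh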